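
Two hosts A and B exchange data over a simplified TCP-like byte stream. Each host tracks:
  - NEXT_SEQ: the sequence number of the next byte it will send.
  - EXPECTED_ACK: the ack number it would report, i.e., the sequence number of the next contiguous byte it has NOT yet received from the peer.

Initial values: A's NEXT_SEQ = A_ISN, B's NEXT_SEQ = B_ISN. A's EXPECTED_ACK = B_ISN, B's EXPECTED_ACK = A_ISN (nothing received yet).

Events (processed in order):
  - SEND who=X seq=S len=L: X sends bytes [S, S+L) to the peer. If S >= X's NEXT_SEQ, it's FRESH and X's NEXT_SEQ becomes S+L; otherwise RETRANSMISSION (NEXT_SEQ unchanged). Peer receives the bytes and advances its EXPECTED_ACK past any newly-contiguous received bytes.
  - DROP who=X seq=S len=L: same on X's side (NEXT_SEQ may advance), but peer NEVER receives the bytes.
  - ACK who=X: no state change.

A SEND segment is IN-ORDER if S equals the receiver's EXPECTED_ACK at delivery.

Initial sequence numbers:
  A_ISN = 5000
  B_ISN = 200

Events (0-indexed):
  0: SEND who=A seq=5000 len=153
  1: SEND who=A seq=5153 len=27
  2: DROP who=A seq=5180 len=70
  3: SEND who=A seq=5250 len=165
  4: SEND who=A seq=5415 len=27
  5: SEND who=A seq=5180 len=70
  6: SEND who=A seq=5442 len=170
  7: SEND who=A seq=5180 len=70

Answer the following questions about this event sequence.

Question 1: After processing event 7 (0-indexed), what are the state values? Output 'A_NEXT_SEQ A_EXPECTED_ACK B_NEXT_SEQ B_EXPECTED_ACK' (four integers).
After event 0: A_seq=5153 A_ack=200 B_seq=200 B_ack=5153
After event 1: A_seq=5180 A_ack=200 B_seq=200 B_ack=5180
After event 2: A_seq=5250 A_ack=200 B_seq=200 B_ack=5180
After event 3: A_seq=5415 A_ack=200 B_seq=200 B_ack=5180
After event 4: A_seq=5442 A_ack=200 B_seq=200 B_ack=5180
After event 5: A_seq=5442 A_ack=200 B_seq=200 B_ack=5442
After event 6: A_seq=5612 A_ack=200 B_seq=200 B_ack=5612
After event 7: A_seq=5612 A_ack=200 B_seq=200 B_ack=5612

5612 200 200 5612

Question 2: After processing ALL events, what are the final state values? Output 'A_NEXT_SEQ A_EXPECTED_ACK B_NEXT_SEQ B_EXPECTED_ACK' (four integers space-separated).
After event 0: A_seq=5153 A_ack=200 B_seq=200 B_ack=5153
After event 1: A_seq=5180 A_ack=200 B_seq=200 B_ack=5180
After event 2: A_seq=5250 A_ack=200 B_seq=200 B_ack=5180
After event 3: A_seq=5415 A_ack=200 B_seq=200 B_ack=5180
After event 4: A_seq=5442 A_ack=200 B_seq=200 B_ack=5180
After event 5: A_seq=5442 A_ack=200 B_seq=200 B_ack=5442
After event 6: A_seq=5612 A_ack=200 B_seq=200 B_ack=5612
After event 7: A_seq=5612 A_ack=200 B_seq=200 B_ack=5612

Answer: 5612 200 200 5612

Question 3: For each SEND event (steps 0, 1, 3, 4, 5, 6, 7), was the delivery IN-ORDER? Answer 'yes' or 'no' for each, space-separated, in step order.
Step 0: SEND seq=5000 -> in-order
Step 1: SEND seq=5153 -> in-order
Step 3: SEND seq=5250 -> out-of-order
Step 4: SEND seq=5415 -> out-of-order
Step 5: SEND seq=5180 -> in-order
Step 6: SEND seq=5442 -> in-order
Step 7: SEND seq=5180 -> out-of-order

Answer: yes yes no no yes yes no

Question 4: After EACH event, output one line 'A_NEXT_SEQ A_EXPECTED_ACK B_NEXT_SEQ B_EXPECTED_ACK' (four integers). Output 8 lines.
5153 200 200 5153
5180 200 200 5180
5250 200 200 5180
5415 200 200 5180
5442 200 200 5180
5442 200 200 5442
5612 200 200 5612
5612 200 200 5612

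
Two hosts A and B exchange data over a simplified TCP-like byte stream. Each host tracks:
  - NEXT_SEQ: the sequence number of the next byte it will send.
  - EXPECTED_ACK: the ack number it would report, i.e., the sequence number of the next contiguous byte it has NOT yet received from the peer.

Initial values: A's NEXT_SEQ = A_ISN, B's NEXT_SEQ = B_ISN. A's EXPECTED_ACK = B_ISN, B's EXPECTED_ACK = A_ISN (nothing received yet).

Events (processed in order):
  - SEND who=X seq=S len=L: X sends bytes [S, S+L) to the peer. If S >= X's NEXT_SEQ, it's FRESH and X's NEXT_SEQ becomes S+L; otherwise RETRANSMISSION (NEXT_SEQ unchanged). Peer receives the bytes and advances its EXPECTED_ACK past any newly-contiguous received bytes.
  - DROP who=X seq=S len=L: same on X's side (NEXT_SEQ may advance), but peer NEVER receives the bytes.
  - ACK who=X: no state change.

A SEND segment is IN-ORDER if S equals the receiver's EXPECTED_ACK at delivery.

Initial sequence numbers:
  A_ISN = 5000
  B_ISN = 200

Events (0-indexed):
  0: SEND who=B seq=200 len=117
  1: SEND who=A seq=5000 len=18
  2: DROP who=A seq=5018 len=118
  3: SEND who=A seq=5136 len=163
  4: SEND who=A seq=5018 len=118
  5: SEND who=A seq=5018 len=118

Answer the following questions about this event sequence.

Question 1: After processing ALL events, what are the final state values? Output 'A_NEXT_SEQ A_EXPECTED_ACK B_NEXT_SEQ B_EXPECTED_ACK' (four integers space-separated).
Answer: 5299 317 317 5299

Derivation:
After event 0: A_seq=5000 A_ack=317 B_seq=317 B_ack=5000
After event 1: A_seq=5018 A_ack=317 B_seq=317 B_ack=5018
After event 2: A_seq=5136 A_ack=317 B_seq=317 B_ack=5018
After event 3: A_seq=5299 A_ack=317 B_seq=317 B_ack=5018
After event 4: A_seq=5299 A_ack=317 B_seq=317 B_ack=5299
After event 5: A_seq=5299 A_ack=317 B_seq=317 B_ack=5299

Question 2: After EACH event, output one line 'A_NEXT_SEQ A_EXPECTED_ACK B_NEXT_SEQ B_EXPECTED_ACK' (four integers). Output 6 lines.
5000 317 317 5000
5018 317 317 5018
5136 317 317 5018
5299 317 317 5018
5299 317 317 5299
5299 317 317 5299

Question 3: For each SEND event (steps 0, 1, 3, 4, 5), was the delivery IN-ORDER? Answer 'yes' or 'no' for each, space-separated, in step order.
Step 0: SEND seq=200 -> in-order
Step 1: SEND seq=5000 -> in-order
Step 3: SEND seq=5136 -> out-of-order
Step 4: SEND seq=5018 -> in-order
Step 5: SEND seq=5018 -> out-of-order

Answer: yes yes no yes no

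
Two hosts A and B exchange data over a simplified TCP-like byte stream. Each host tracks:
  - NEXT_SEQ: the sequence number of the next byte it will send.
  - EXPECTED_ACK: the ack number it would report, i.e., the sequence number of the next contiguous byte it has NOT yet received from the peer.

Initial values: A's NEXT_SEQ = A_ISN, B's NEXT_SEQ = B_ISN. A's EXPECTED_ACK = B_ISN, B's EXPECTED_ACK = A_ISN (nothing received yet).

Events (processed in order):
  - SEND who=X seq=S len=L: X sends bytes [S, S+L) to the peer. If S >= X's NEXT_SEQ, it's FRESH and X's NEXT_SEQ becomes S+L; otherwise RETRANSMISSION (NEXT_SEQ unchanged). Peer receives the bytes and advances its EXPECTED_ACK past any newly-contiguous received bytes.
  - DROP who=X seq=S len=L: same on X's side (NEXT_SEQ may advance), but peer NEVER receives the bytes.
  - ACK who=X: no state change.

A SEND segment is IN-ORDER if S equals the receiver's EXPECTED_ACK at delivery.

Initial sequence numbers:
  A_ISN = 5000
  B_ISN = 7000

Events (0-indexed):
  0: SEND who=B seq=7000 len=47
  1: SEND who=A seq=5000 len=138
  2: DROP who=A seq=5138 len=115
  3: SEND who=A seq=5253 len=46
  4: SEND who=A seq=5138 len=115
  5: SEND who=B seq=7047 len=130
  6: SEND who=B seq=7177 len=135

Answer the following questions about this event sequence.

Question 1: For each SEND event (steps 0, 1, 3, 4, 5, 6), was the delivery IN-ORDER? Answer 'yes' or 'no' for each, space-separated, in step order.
Answer: yes yes no yes yes yes

Derivation:
Step 0: SEND seq=7000 -> in-order
Step 1: SEND seq=5000 -> in-order
Step 3: SEND seq=5253 -> out-of-order
Step 4: SEND seq=5138 -> in-order
Step 5: SEND seq=7047 -> in-order
Step 6: SEND seq=7177 -> in-order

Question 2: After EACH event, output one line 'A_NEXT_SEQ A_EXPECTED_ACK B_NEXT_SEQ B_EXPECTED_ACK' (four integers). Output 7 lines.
5000 7047 7047 5000
5138 7047 7047 5138
5253 7047 7047 5138
5299 7047 7047 5138
5299 7047 7047 5299
5299 7177 7177 5299
5299 7312 7312 5299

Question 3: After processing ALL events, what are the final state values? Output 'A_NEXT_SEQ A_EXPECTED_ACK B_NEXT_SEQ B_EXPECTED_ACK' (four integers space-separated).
Answer: 5299 7312 7312 5299

Derivation:
After event 0: A_seq=5000 A_ack=7047 B_seq=7047 B_ack=5000
After event 1: A_seq=5138 A_ack=7047 B_seq=7047 B_ack=5138
After event 2: A_seq=5253 A_ack=7047 B_seq=7047 B_ack=5138
After event 3: A_seq=5299 A_ack=7047 B_seq=7047 B_ack=5138
After event 4: A_seq=5299 A_ack=7047 B_seq=7047 B_ack=5299
After event 5: A_seq=5299 A_ack=7177 B_seq=7177 B_ack=5299
After event 6: A_seq=5299 A_ack=7312 B_seq=7312 B_ack=5299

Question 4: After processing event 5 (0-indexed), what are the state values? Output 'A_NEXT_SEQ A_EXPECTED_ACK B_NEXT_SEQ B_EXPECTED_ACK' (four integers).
After event 0: A_seq=5000 A_ack=7047 B_seq=7047 B_ack=5000
After event 1: A_seq=5138 A_ack=7047 B_seq=7047 B_ack=5138
After event 2: A_seq=5253 A_ack=7047 B_seq=7047 B_ack=5138
After event 3: A_seq=5299 A_ack=7047 B_seq=7047 B_ack=5138
After event 4: A_seq=5299 A_ack=7047 B_seq=7047 B_ack=5299
After event 5: A_seq=5299 A_ack=7177 B_seq=7177 B_ack=5299

5299 7177 7177 5299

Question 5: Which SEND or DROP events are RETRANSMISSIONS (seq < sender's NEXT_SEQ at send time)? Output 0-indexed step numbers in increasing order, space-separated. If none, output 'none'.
Step 0: SEND seq=7000 -> fresh
Step 1: SEND seq=5000 -> fresh
Step 2: DROP seq=5138 -> fresh
Step 3: SEND seq=5253 -> fresh
Step 4: SEND seq=5138 -> retransmit
Step 5: SEND seq=7047 -> fresh
Step 6: SEND seq=7177 -> fresh

Answer: 4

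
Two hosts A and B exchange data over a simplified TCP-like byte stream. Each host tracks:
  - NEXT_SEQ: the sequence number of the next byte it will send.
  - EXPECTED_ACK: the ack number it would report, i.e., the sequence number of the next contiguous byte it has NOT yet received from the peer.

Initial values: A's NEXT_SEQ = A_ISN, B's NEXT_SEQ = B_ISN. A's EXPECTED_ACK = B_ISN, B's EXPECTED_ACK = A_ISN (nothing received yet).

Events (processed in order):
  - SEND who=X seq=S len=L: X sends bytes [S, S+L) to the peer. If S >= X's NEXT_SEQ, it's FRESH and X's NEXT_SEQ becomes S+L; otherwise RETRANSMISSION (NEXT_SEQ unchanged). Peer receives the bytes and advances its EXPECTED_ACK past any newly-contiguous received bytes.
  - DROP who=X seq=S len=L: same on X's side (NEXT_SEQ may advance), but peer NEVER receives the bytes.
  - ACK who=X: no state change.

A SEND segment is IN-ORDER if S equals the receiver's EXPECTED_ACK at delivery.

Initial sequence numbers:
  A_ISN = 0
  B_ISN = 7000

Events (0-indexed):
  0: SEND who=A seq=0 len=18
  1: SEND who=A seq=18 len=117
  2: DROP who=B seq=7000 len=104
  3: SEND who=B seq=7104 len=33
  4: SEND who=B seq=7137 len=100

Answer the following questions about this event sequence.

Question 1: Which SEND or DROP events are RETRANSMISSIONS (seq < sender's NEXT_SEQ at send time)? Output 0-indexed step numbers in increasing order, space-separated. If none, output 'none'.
Answer: none

Derivation:
Step 0: SEND seq=0 -> fresh
Step 1: SEND seq=18 -> fresh
Step 2: DROP seq=7000 -> fresh
Step 3: SEND seq=7104 -> fresh
Step 4: SEND seq=7137 -> fresh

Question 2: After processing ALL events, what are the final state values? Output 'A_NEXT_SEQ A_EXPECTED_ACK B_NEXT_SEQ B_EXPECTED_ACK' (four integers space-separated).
Answer: 135 7000 7237 135

Derivation:
After event 0: A_seq=18 A_ack=7000 B_seq=7000 B_ack=18
After event 1: A_seq=135 A_ack=7000 B_seq=7000 B_ack=135
After event 2: A_seq=135 A_ack=7000 B_seq=7104 B_ack=135
After event 3: A_seq=135 A_ack=7000 B_seq=7137 B_ack=135
After event 4: A_seq=135 A_ack=7000 B_seq=7237 B_ack=135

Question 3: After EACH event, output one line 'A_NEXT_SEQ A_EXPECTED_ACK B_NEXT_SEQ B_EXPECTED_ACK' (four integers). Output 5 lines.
18 7000 7000 18
135 7000 7000 135
135 7000 7104 135
135 7000 7137 135
135 7000 7237 135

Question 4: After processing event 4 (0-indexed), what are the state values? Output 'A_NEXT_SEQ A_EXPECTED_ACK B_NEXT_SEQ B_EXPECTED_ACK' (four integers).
After event 0: A_seq=18 A_ack=7000 B_seq=7000 B_ack=18
After event 1: A_seq=135 A_ack=7000 B_seq=7000 B_ack=135
After event 2: A_seq=135 A_ack=7000 B_seq=7104 B_ack=135
After event 3: A_seq=135 A_ack=7000 B_seq=7137 B_ack=135
After event 4: A_seq=135 A_ack=7000 B_seq=7237 B_ack=135

135 7000 7237 135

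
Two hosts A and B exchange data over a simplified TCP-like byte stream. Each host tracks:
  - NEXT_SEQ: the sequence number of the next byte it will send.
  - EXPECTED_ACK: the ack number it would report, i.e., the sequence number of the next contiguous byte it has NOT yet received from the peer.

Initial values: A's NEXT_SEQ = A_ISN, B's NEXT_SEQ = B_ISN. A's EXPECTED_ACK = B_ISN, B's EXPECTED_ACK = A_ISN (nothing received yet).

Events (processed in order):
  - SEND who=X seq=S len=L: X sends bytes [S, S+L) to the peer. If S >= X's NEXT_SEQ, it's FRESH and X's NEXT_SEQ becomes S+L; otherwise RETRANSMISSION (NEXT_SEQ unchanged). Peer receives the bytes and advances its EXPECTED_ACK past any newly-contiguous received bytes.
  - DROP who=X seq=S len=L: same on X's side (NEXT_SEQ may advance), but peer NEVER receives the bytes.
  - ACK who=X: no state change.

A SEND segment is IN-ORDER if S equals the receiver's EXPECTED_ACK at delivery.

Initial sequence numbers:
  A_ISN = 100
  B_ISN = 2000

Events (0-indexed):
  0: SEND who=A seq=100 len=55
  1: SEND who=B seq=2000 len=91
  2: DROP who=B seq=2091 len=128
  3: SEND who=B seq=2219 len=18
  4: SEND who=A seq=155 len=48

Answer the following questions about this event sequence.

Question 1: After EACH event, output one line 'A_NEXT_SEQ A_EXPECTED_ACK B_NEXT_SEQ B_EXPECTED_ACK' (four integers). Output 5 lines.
155 2000 2000 155
155 2091 2091 155
155 2091 2219 155
155 2091 2237 155
203 2091 2237 203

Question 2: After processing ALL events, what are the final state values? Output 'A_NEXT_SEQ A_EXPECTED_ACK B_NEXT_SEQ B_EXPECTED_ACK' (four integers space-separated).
Answer: 203 2091 2237 203

Derivation:
After event 0: A_seq=155 A_ack=2000 B_seq=2000 B_ack=155
After event 1: A_seq=155 A_ack=2091 B_seq=2091 B_ack=155
After event 2: A_seq=155 A_ack=2091 B_seq=2219 B_ack=155
After event 3: A_seq=155 A_ack=2091 B_seq=2237 B_ack=155
After event 4: A_seq=203 A_ack=2091 B_seq=2237 B_ack=203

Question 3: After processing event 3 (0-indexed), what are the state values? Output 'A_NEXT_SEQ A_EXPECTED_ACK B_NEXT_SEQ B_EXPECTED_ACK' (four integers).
After event 0: A_seq=155 A_ack=2000 B_seq=2000 B_ack=155
After event 1: A_seq=155 A_ack=2091 B_seq=2091 B_ack=155
After event 2: A_seq=155 A_ack=2091 B_seq=2219 B_ack=155
After event 3: A_seq=155 A_ack=2091 B_seq=2237 B_ack=155

155 2091 2237 155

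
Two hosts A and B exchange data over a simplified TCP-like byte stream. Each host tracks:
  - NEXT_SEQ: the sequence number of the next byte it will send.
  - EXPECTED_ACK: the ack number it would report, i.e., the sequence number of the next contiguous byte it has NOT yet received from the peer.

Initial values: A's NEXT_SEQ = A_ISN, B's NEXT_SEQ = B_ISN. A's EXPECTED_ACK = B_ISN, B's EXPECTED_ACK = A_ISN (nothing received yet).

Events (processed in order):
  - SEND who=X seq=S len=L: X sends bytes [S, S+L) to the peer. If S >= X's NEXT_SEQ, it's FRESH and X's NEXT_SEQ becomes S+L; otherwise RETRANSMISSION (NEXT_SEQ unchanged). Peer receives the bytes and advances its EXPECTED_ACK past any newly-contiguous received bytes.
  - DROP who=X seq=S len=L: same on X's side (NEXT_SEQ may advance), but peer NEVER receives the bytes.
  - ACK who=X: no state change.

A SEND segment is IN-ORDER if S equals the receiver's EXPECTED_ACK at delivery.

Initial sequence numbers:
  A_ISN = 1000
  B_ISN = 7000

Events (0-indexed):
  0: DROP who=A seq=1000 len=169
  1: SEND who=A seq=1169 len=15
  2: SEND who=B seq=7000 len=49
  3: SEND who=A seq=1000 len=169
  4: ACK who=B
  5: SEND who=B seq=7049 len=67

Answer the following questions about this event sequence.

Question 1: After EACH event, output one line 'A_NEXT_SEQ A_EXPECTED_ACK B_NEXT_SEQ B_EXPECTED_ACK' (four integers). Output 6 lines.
1169 7000 7000 1000
1184 7000 7000 1000
1184 7049 7049 1000
1184 7049 7049 1184
1184 7049 7049 1184
1184 7116 7116 1184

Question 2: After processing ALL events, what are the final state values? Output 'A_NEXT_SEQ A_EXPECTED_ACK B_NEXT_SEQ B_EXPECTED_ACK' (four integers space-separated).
After event 0: A_seq=1169 A_ack=7000 B_seq=7000 B_ack=1000
After event 1: A_seq=1184 A_ack=7000 B_seq=7000 B_ack=1000
After event 2: A_seq=1184 A_ack=7049 B_seq=7049 B_ack=1000
After event 3: A_seq=1184 A_ack=7049 B_seq=7049 B_ack=1184
After event 4: A_seq=1184 A_ack=7049 B_seq=7049 B_ack=1184
After event 5: A_seq=1184 A_ack=7116 B_seq=7116 B_ack=1184

Answer: 1184 7116 7116 1184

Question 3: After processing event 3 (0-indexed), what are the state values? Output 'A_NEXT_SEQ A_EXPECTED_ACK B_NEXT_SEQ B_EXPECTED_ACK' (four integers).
After event 0: A_seq=1169 A_ack=7000 B_seq=7000 B_ack=1000
After event 1: A_seq=1184 A_ack=7000 B_seq=7000 B_ack=1000
After event 2: A_seq=1184 A_ack=7049 B_seq=7049 B_ack=1000
After event 3: A_seq=1184 A_ack=7049 B_seq=7049 B_ack=1184

1184 7049 7049 1184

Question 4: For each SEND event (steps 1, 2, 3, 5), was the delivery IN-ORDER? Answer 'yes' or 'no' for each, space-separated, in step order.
Step 1: SEND seq=1169 -> out-of-order
Step 2: SEND seq=7000 -> in-order
Step 3: SEND seq=1000 -> in-order
Step 5: SEND seq=7049 -> in-order

Answer: no yes yes yes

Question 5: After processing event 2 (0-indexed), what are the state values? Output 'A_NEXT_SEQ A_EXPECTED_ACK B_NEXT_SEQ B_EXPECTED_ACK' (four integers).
After event 0: A_seq=1169 A_ack=7000 B_seq=7000 B_ack=1000
After event 1: A_seq=1184 A_ack=7000 B_seq=7000 B_ack=1000
After event 2: A_seq=1184 A_ack=7049 B_seq=7049 B_ack=1000

1184 7049 7049 1000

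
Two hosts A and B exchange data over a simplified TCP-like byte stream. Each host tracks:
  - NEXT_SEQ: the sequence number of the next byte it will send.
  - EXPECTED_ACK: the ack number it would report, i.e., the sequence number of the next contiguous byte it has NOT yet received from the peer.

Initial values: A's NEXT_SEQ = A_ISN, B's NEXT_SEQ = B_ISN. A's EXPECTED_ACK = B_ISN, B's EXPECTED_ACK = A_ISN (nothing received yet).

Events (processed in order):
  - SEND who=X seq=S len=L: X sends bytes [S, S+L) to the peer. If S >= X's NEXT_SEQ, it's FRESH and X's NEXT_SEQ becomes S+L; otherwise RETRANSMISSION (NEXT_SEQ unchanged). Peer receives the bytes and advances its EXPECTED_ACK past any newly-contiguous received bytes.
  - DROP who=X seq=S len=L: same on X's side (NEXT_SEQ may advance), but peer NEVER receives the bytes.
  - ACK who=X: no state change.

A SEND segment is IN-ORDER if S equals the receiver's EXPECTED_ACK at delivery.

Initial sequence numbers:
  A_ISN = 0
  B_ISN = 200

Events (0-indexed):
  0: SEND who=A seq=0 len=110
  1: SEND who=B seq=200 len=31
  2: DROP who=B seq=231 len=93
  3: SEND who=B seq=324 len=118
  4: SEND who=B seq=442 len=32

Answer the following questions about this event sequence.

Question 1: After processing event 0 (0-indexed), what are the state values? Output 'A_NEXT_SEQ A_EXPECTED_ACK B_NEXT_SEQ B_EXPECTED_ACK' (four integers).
After event 0: A_seq=110 A_ack=200 B_seq=200 B_ack=110

110 200 200 110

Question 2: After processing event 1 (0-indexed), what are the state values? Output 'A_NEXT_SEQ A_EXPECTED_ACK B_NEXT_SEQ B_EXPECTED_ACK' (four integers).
After event 0: A_seq=110 A_ack=200 B_seq=200 B_ack=110
After event 1: A_seq=110 A_ack=231 B_seq=231 B_ack=110

110 231 231 110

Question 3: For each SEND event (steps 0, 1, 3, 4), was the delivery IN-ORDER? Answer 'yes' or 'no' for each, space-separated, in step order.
Step 0: SEND seq=0 -> in-order
Step 1: SEND seq=200 -> in-order
Step 3: SEND seq=324 -> out-of-order
Step 4: SEND seq=442 -> out-of-order

Answer: yes yes no no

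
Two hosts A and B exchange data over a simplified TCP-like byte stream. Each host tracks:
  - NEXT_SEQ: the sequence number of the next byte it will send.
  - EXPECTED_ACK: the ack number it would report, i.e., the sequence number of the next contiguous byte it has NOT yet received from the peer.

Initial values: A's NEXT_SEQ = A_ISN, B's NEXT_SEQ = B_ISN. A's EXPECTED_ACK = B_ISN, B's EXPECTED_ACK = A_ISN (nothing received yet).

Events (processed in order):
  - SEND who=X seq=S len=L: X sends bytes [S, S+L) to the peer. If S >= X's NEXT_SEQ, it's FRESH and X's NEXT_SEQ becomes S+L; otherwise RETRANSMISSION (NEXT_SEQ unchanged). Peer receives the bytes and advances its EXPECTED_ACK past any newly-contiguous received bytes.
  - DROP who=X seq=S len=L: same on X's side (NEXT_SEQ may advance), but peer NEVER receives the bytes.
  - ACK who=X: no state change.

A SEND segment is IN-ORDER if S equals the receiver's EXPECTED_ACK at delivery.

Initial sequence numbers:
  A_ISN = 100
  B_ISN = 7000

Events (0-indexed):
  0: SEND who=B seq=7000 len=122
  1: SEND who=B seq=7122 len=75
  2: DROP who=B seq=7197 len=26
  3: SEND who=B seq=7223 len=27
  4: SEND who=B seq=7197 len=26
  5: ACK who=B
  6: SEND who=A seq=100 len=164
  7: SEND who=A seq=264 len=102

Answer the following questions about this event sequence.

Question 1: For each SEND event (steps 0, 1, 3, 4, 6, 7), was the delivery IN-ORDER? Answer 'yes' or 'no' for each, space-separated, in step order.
Answer: yes yes no yes yes yes

Derivation:
Step 0: SEND seq=7000 -> in-order
Step 1: SEND seq=7122 -> in-order
Step 3: SEND seq=7223 -> out-of-order
Step 4: SEND seq=7197 -> in-order
Step 6: SEND seq=100 -> in-order
Step 7: SEND seq=264 -> in-order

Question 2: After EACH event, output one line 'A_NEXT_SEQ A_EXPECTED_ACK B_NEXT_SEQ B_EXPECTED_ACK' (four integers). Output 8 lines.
100 7122 7122 100
100 7197 7197 100
100 7197 7223 100
100 7197 7250 100
100 7250 7250 100
100 7250 7250 100
264 7250 7250 264
366 7250 7250 366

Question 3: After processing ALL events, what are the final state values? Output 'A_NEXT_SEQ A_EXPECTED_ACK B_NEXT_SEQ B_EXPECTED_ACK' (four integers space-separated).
After event 0: A_seq=100 A_ack=7122 B_seq=7122 B_ack=100
After event 1: A_seq=100 A_ack=7197 B_seq=7197 B_ack=100
After event 2: A_seq=100 A_ack=7197 B_seq=7223 B_ack=100
After event 3: A_seq=100 A_ack=7197 B_seq=7250 B_ack=100
After event 4: A_seq=100 A_ack=7250 B_seq=7250 B_ack=100
After event 5: A_seq=100 A_ack=7250 B_seq=7250 B_ack=100
After event 6: A_seq=264 A_ack=7250 B_seq=7250 B_ack=264
After event 7: A_seq=366 A_ack=7250 B_seq=7250 B_ack=366

Answer: 366 7250 7250 366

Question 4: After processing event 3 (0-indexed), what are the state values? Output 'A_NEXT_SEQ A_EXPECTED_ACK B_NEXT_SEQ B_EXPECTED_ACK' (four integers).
After event 0: A_seq=100 A_ack=7122 B_seq=7122 B_ack=100
After event 1: A_seq=100 A_ack=7197 B_seq=7197 B_ack=100
After event 2: A_seq=100 A_ack=7197 B_seq=7223 B_ack=100
After event 3: A_seq=100 A_ack=7197 B_seq=7250 B_ack=100

100 7197 7250 100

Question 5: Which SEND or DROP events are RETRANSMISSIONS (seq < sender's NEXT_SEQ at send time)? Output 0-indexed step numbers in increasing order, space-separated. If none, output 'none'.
Step 0: SEND seq=7000 -> fresh
Step 1: SEND seq=7122 -> fresh
Step 2: DROP seq=7197 -> fresh
Step 3: SEND seq=7223 -> fresh
Step 4: SEND seq=7197 -> retransmit
Step 6: SEND seq=100 -> fresh
Step 7: SEND seq=264 -> fresh

Answer: 4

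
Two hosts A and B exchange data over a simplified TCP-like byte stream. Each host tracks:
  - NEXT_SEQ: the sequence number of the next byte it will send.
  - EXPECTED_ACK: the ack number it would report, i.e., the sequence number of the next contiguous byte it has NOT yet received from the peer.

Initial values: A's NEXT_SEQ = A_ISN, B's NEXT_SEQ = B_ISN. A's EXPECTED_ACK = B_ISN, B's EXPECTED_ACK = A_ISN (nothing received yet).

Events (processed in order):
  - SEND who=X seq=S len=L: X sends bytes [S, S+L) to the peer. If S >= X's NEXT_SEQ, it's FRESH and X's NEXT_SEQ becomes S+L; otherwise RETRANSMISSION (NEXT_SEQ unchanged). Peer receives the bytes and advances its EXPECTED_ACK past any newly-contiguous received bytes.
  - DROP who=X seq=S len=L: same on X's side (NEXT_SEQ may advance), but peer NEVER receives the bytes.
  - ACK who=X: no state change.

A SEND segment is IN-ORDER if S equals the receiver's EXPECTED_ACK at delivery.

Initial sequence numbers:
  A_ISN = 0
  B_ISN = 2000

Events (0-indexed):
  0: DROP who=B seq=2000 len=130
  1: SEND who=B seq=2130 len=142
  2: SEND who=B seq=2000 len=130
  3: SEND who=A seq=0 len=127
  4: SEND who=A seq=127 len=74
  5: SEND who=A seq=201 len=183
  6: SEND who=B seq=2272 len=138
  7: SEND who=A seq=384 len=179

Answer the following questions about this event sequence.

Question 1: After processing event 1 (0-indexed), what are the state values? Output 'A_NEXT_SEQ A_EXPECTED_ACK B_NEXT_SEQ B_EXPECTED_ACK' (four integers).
After event 0: A_seq=0 A_ack=2000 B_seq=2130 B_ack=0
After event 1: A_seq=0 A_ack=2000 B_seq=2272 B_ack=0

0 2000 2272 0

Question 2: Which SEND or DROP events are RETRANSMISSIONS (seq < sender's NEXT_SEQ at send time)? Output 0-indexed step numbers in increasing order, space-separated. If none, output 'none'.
Step 0: DROP seq=2000 -> fresh
Step 1: SEND seq=2130 -> fresh
Step 2: SEND seq=2000 -> retransmit
Step 3: SEND seq=0 -> fresh
Step 4: SEND seq=127 -> fresh
Step 5: SEND seq=201 -> fresh
Step 6: SEND seq=2272 -> fresh
Step 7: SEND seq=384 -> fresh

Answer: 2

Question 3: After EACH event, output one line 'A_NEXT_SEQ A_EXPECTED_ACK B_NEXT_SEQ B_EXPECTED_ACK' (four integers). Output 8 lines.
0 2000 2130 0
0 2000 2272 0
0 2272 2272 0
127 2272 2272 127
201 2272 2272 201
384 2272 2272 384
384 2410 2410 384
563 2410 2410 563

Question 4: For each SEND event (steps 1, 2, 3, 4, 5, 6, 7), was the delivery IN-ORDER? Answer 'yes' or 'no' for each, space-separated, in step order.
Answer: no yes yes yes yes yes yes

Derivation:
Step 1: SEND seq=2130 -> out-of-order
Step 2: SEND seq=2000 -> in-order
Step 3: SEND seq=0 -> in-order
Step 4: SEND seq=127 -> in-order
Step 5: SEND seq=201 -> in-order
Step 6: SEND seq=2272 -> in-order
Step 7: SEND seq=384 -> in-order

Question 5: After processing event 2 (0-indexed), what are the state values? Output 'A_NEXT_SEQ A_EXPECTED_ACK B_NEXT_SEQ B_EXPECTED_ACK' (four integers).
After event 0: A_seq=0 A_ack=2000 B_seq=2130 B_ack=0
After event 1: A_seq=0 A_ack=2000 B_seq=2272 B_ack=0
After event 2: A_seq=0 A_ack=2272 B_seq=2272 B_ack=0

0 2272 2272 0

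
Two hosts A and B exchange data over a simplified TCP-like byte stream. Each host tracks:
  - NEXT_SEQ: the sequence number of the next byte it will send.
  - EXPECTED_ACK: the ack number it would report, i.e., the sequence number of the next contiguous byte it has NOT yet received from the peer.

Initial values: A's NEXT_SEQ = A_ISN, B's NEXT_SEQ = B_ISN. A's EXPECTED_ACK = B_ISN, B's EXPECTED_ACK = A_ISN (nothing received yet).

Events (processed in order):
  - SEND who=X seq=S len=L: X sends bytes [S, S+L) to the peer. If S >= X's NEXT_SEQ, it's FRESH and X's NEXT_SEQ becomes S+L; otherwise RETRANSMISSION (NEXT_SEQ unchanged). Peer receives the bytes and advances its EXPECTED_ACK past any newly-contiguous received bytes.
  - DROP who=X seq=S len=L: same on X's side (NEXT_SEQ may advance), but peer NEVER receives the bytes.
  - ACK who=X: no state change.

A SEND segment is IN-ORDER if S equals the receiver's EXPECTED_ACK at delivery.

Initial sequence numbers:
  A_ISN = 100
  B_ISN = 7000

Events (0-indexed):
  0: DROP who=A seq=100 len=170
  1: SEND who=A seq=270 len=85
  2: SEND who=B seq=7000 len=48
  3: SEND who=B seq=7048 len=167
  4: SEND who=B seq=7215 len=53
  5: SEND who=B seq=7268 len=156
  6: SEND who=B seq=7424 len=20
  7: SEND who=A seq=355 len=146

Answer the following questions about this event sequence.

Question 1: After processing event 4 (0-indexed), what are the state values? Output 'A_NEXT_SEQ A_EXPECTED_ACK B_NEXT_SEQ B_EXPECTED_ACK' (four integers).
After event 0: A_seq=270 A_ack=7000 B_seq=7000 B_ack=100
After event 1: A_seq=355 A_ack=7000 B_seq=7000 B_ack=100
After event 2: A_seq=355 A_ack=7048 B_seq=7048 B_ack=100
After event 3: A_seq=355 A_ack=7215 B_seq=7215 B_ack=100
After event 4: A_seq=355 A_ack=7268 B_seq=7268 B_ack=100

355 7268 7268 100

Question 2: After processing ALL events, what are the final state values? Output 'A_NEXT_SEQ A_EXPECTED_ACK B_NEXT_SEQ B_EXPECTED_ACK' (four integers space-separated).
Answer: 501 7444 7444 100

Derivation:
After event 0: A_seq=270 A_ack=7000 B_seq=7000 B_ack=100
After event 1: A_seq=355 A_ack=7000 B_seq=7000 B_ack=100
After event 2: A_seq=355 A_ack=7048 B_seq=7048 B_ack=100
After event 3: A_seq=355 A_ack=7215 B_seq=7215 B_ack=100
After event 4: A_seq=355 A_ack=7268 B_seq=7268 B_ack=100
After event 5: A_seq=355 A_ack=7424 B_seq=7424 B_ack=100
After event 6: A_seq=355 A_ack=7444 B_seq=7444 B_ack=100
After event 7: A_seq=501 A_ack=7444 B_seq=7444 B_ack=100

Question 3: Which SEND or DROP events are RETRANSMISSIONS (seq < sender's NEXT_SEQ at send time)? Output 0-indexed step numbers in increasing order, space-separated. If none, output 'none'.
Answer: none

Derivation:
Step 0: DROP seq=100 -> fresh
Step 1: SEND seq=270 -> fresh
Step 2: SEND seq=7000 -> fresh
Step 3: SEND seq=7048 -> fresh
Step 4: SEND seq=7215 -> fresh
Step 5: SEND seq=7268 -> fresh
Step 6: SEND seq=7424 -> fresh
Step 7: SEND seq=355 -> fresh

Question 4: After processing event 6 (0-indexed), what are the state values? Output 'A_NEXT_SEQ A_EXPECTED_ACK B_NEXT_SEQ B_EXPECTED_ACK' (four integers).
After event 0: A_seq=270 A_ack=7000 B_seq=7000 B_ack=100
After event 1: A_seq=355 A_ack=7000 B_seq=7000 B_ack=100
After event 2: A_seq=355 A_ack=7048 B_seq=7048 B_ack=100
After event 3: A_seq=355 A_ack=7215 B_seq=7215 B_ack=100
After event 4: A_seq=355 A_ack=7268 B_seq=7268 B_ack=100
After event 5: A_seq=355 A_ack=7424 B_seq=7424 B_ack=100
After event 6: A_seq=355 A_ack=7444 B_seq=7444 B_ack=100

355 7444 7444 100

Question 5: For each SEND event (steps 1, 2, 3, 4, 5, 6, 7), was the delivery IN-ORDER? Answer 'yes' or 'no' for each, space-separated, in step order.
Step 1: SEND seq=270 -> out-of-order
Step 2: SEND seq=7000 -> in-order
Step 3: SEND seq=7048 -> in-order
Step 4: SEND seq=7215 -> in-order
Step 5: SEND seq=7268 -> in-order
Step 6: SEND seq=7424 -> in-order
Step 7: SEND seq=355 -> out-of-order

Answer: no yes yes yes yes yes no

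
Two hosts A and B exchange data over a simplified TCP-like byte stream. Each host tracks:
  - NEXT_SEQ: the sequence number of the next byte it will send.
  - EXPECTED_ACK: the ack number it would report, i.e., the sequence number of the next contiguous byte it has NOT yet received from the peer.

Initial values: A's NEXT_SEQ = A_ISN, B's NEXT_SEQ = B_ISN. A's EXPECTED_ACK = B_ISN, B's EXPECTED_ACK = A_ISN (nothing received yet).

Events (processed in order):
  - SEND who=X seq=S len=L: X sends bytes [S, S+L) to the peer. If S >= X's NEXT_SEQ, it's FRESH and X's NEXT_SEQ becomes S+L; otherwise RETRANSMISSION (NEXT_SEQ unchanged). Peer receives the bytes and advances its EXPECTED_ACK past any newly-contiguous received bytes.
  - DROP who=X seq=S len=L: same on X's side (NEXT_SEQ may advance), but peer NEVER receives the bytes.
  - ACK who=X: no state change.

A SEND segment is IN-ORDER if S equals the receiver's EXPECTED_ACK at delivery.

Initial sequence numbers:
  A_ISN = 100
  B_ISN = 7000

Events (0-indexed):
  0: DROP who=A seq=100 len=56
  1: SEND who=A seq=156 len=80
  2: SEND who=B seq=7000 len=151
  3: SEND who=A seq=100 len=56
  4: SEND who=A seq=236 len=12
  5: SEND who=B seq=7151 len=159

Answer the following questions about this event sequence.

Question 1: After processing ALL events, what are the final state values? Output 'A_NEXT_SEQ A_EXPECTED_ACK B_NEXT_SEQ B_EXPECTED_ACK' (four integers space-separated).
Answer: 248 7310 7310 248

Derivation:
After event 0: A_seq=156 A_ack=7000 B_seq=7000 B_ack=100
After event 1: A_seq=236 A_ack=7000 B_seq=7000 B_ack=100
After event 2: A_seq=236 A_ack=7151 B_seq=7151 B_ack=100
After event 3: A_seq=236 A_ack=7151 B_seq=7151 B_ack=236
After event 4: A_seq=248 A_ack=7151 B_seq=7151 B_ack=248
After event 5: A_seq=248 A_ack=7310 B_seq=7310 B_ack=248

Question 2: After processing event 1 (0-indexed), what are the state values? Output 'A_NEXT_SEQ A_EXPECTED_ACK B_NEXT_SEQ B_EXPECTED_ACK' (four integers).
After event 0: A_seq=156 A_ack=7000 B_seq=7000 B_ack=100
After event 1: A_seq=236 A_ack=7000 B_seq=7000 B_ack=100

236 7000 7000 100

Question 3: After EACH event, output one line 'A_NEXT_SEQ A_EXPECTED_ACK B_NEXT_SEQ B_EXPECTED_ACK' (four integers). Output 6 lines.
156 7000 7000 100
236 7000 7000 100
236 7151 7151 100
236 7151 7151 236
248 7151 7151 248
248 7310 7310 248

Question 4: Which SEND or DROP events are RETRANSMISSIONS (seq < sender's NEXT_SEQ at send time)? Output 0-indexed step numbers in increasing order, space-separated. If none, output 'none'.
Step 0: DROP seq=100 -> fresh
Step 1: SEND seq=156 -> fresh
Step 2: SEND seq=7000 -> fresh
Step 3: SEND seq=100 -> retransmit
Step 4: SEND seq=236 -> fresh
Step 5: SEND seq=7151 -> fresh

Answer: 3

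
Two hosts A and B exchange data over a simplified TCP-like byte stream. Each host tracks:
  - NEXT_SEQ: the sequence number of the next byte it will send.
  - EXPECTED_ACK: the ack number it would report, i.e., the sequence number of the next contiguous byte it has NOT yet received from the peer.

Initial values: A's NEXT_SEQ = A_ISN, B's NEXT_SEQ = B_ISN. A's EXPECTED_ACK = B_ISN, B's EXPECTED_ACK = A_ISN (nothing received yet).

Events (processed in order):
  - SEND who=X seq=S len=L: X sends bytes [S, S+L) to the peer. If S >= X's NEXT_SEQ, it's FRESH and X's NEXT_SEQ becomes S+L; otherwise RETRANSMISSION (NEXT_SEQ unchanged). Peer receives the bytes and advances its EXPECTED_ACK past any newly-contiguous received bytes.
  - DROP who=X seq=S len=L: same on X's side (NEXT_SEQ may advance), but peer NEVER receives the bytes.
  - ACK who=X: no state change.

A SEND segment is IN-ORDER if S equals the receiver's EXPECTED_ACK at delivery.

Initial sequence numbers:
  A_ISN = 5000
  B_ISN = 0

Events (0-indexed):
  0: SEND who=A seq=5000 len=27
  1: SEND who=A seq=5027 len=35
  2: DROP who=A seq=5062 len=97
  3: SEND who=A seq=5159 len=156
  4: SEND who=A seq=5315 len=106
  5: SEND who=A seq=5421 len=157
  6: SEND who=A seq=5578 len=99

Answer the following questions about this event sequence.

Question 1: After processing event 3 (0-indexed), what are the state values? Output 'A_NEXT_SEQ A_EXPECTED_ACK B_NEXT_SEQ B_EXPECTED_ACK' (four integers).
After event 0: A_seq=5027 A_ack=0 B_seq=0 B_ack=5027
After event 1: A_seq=5062 A_ack=0 B_seq=0 B_ack=5062
After event 2: A_seq=5159 A_ack=0 B_seq=0 B_ack=5062
After event 3: A_seq=5315 A_ack=0 B_seq=0 B_ack=5062

5315 0 0 5062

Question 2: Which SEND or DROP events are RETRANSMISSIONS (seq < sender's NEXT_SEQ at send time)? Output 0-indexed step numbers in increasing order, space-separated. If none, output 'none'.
Step 0: SEND seq=5000 -> fresh
Step 1: SEND seq=5027 -> fresh
Step 2: DROP seq=5062 -> fresh
Step 3: SEND seq=5159 -> fresh
Step 4: SEND seq=5315 -> fresh
Step 5: SEND seq=5421 -> fresh
Step 6: SEND seq=5578 -> fresh

Answer: none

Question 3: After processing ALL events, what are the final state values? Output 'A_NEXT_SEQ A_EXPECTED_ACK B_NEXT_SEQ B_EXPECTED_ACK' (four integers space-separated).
After event 0: A_seq=5027 A_ack=0 B_seq=0 B_ack=5027
After event 1: A_seq=5062 A_ack=0 B_seq=0 B_ack=5062
After event 2: A_seq=5159 A_ack=0 B_seq=0 B_ack=5062
After event 3: A_seq=5315 A_ack=0 B_seq=0 B_ack=5062
After event 4: A_seq=5421 A_ack=0 B_seq=0 B_ack=5062
After event 5: A_seq=5578 A_ack=0 B_seq=0 B_ack=5062
After event 6: A_seq=5677 A_ack=0 B_seq=0 B_ack=5062

Answer: 5677 0 0 5062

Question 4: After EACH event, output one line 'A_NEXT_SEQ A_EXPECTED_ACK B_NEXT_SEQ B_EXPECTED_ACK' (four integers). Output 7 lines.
5027 0 0 5027
5062 0 0 5062
5159 0 0 5062
5315 0 0 5062
5421 0 0 5062
5578 0 0 5062
5677 0 0 5062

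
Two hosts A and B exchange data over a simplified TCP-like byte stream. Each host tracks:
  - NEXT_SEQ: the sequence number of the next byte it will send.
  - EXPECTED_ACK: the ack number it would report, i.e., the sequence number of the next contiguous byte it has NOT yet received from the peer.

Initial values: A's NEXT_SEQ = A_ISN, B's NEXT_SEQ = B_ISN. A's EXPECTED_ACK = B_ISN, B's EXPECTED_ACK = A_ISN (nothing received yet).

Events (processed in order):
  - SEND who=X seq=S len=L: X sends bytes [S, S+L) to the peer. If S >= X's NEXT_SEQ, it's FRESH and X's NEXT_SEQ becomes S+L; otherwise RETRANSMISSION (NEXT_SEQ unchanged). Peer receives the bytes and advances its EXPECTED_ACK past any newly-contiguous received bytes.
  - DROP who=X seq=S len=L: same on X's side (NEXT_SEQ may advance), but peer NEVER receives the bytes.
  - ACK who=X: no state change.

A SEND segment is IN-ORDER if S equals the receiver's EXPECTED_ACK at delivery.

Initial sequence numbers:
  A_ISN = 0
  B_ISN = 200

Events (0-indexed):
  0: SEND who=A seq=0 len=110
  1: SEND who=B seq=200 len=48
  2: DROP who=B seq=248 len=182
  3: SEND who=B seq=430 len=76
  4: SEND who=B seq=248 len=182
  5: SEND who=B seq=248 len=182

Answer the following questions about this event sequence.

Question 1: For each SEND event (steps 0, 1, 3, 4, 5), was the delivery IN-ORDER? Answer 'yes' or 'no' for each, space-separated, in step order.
Answer: yes yes no yes no

Derivation:
Step 0: SEND seq=0 -> in-order
Step 1: SEND seq=200 -> in-order
Step 3: SEND seq=430 -> out-of-order
Step 4: SEND seq=248 -> in-order
Step 5: SEND seq=248 -> out-of-order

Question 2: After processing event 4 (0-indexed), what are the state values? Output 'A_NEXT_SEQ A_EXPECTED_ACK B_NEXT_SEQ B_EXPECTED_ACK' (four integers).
After event 0: A_seq=110 A_ack=200 B_seq=200 B_ack=110
After event 1: A_seq=110 A_ack=248 B_seq=248 B_ack=110
After event 2: A_seq=110 A_ack=248 B_seq=430 B_ack=110
After event 3: A_seq=110 A_ack=248 B_seq=506 B_ack=110
After event 4: A_seq=110 A_ack=506 B_seq=506 B_ack=110

110 506 506 110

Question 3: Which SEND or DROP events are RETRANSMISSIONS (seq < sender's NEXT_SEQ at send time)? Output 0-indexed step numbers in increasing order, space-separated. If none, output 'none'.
Answer: 4 5

Derivation:
Step 0: SEND seq=0 -> fresh
Step 1: SEND seq=200 -> fresh
Step 2: DROP seq=248 -> fresh
Step 3: SEND seq=430 -> fresh
Step 4: SEND seq=248 -> retransmit
Step 5: SEND seq=248 -> retransmit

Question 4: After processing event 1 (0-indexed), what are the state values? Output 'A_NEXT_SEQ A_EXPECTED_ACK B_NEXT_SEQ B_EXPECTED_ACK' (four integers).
After event 0: A_seq=110 A_ack=200 B_seq=200 B_ack=110
After event 1: A_seq=110 A_ack=248 B_seq=248 B_ack=110

110 248 248 110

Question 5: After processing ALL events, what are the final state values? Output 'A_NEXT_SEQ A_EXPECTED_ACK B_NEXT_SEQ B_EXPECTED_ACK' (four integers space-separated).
After event 0: A_seq=110 A_ack=200 B_seq=200 B_ack=110
After event 1: A_seq=110 A_ack=248 B_seq=248 B_ack=110
After event 2: A_seq=110 A_ack=248 B_seq=430 B_ack=110
After event 3: A_seq=110 A_ack=248 B_seq=506 B_ack=110
After event 4: A_seq=110 A_ack=506 B_seq=506 B_ack=110
After event 5: A_seq=110 A_ack=506 B_seq=506 B_ack=110

Answer: 110 506 506 110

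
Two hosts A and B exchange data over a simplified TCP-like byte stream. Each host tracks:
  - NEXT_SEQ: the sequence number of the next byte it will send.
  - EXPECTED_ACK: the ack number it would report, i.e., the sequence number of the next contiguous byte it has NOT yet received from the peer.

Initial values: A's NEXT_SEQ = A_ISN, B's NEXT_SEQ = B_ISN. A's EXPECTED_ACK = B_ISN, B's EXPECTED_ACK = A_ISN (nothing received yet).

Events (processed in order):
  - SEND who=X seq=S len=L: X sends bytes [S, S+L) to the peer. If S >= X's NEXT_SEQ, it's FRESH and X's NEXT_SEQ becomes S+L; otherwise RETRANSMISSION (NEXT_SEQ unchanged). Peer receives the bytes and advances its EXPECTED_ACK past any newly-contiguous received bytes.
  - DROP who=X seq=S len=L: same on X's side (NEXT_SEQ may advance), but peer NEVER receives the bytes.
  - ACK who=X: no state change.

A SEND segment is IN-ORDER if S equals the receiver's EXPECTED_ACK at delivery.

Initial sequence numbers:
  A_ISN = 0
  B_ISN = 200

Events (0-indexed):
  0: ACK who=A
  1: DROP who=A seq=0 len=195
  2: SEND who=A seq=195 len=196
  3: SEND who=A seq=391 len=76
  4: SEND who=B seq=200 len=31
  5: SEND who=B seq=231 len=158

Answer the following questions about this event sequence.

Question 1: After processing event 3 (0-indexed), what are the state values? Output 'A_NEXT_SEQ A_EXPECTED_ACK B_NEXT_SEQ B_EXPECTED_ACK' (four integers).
After event 0: A_seq=0 A_ack=200 B_seq=200 B_ack=0
After event 1: A_seq=195 A_ack=200 B_seq=200 B_ack=0
After event 2: A_seq=391 A_ack=200 B_seq=200 B_ack=0
After event 3: A_seq=467 A_ack=200 B_seq=200 B_ack=0

467 200 200 0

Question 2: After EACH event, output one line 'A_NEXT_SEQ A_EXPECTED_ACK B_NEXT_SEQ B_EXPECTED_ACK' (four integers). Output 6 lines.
0 200 200 0
195 200 200 0
391 200 200 0
467 200 200 0
467 231 231 0
467 389 389 0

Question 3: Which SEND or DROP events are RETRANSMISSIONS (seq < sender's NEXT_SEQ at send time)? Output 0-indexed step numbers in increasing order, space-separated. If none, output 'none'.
Step 1: DROP seq=0 -> fresh
Step 2: SEND seq=195 -> fresh
Step 3: SEND seq=391 -> fresh
Step 4: SEND seq=200 -> fresh
Step 5: SEND seq=231 -> fresh

Answer: none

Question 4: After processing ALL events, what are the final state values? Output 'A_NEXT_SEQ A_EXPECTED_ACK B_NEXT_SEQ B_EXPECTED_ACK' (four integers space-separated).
Answer: 467 389 389 0

Derivation:
After event 0: A_seq=0 A_ack=200 B_seq=200 B_ack=0
After event 1: A_seq=195 A_ack=200 B_seq=200 B_ack=0
After event 2: A_seq=391 A_ack=200 B_seq=200 B_ack=0
After event 3: A_seq=467 A_ack=200 B_seq=200 B_ack=0
After event 4: A_seq=467 A_ack=231 B_seq=231 B_ack=0
After event 5: A_seq=467 A_ack=389 B_seq=389 B_ack=0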